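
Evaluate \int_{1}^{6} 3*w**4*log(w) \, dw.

Integrate by parts once (u = ln w, dv = 3*w**4 dw).
An antiderivative is F(w) = 3*w**5*(5*log(w) - 1)/25.
Then F(6) - F(1) = (-23328/25 + 23328*log(6)/5) - (-3/25) = -933 + 23328*log(6)/5.

-933 + 23328*log(6)/5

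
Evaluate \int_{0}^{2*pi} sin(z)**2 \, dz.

Use the identity sin^2(z) = (1 - cos(2*z))/2.
An antiderivative is F(z) = z/2 - sin(2*z)/4.
Then F(2*pi) - F(0) = (pi) - (0) = pi.

pi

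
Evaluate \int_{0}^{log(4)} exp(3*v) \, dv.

Let u = exp(v), so du = exp(v) dv. When v = 0, u = 1; when v = log(4), u = 4.
The integral becomes ∫ u**2 du from 1 to 4, with antiderivative u**3/3.
Back in v: F(v) = exp(3*v)/3.
Then F(log(4)) - F(0) = (64/3) - (1/3) = 21.

21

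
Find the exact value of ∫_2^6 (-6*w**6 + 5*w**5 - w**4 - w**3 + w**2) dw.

By the power rule, an antiderivative is F(w) = -6*w**7/7 + 5*w**6/6 - w**5/5 - w**4/4 + w**3/3.
Then F(6) - F(2) = (-7100532/35) - (-2244/35) = -7098288/35.

-7098288/35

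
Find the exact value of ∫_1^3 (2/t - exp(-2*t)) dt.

An antiderivative is F(t) = 2*log(t) + exp(-2*t)/2.
Then F(3) - F(1) = (exp(-6)/2 + 2*log(3)) - (exp(-2)/2) = (-exp(4) + 1 + 4*exp(6)*log(3))*exp(-6)/2.

(-exp(4) + 1 + 4*exp(6)*log(3))*exp(-6)/2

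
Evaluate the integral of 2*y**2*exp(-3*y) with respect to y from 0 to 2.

4/27 - 100*exp(-6)/27

Integrate by parts twice (u = y^2, dv = 2*exp(-3*y) dy).
An antiderivative is F(y) = (-18*y**2 - 12*y - 4)*exp(-3*y)/27.
Then F(2) - F(0) = (-100*exp(-6)/27) - (-4/27) = 4/27 - 100*exp(-6)/27.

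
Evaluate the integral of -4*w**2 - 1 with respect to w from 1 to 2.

-31/3

By the power rule, an antiderivative is F(w) = -4*w**3/3 - w.
Then F(2) - F(1) = (-38/3) - (-7/3) = -31/3.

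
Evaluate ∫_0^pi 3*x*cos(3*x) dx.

-2/3

Integrate by parts once (u = x, dv = 3*cos(3*x) dx).
An antiderivative is F(x) = x*sin(3*x) + cos(3*x)/3.
Then F(pi) - F(0) = (-1/3) - (1/3) = -2/3.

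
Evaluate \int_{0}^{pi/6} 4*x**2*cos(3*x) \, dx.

-8/27 + pi**2/27

Integrate by parts twice (u = x^2, dv = 4*cos(3*x) dx).
An antiderivative is F(x) = 4*x**2*sin(3*x)/3 + 8*x*cos(3*x)/9 - 8*sin(3*x)/27.
Then F(pi/6) - F(0) = (-8/27 + pi**2/27) - (0) = -8/27 + pi**2/27.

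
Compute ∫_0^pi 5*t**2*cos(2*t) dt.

5*pi/2

Integrate by parts twice (u = t^2, dv = 5*cos(2*t) dt).
An antiderivative is F(t) = 5*t**2*sin(2*t)/2 + 5*t*cos(2*t)/2 - 5*sin(2*t)/4.
Then F(pi) - F(0) = (5*pi/2) - (0) = 5*pi/2.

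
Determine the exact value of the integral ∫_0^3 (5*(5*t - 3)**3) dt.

20655/4

Let u = 5*t - 3, so du = 5 dt. When t = 0, u = -3; when t = 3, u = 12.
The integral becomes ∫ u**3 du from -3 to 12, with antiderivative u**4/4.
Back in t: F(t) = (5*t - 3)**4/4.
Then F(3) - F(0) = (5184) - (81/4) = 20655/4.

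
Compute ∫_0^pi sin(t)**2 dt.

Use the identity sin^2(t) = (1 - cos(2*t))/2.
An antiderivative is F(t) = t/2 - sin(2*t)/4.
Then F(pi) - F(0) = (pi/2) - (0) = pi/2.

pi/2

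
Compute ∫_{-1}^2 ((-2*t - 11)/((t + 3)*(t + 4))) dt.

-5*log(5) + 8*log(2)

Factor the denominator: t**2 + 7*t + 12 = (t + 4)(t + 3).
Partial fractions: (-2*t - 11)/((t + 3)*(t + 4)) = 3/(t + 4) - 5/(t + 3).
An antiderivative is F(t) = -5*log(t + 3) + 3*log(t + 4).
Then F(2) - F(-1) = (-5*log(5) + 3*log(2) + 3*log(3)) - (log(27/32)) = -5*log(5) + 8*log(2).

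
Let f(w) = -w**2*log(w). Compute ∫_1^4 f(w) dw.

7 - 128*log(2)/3

Integrate by parts once (u = ln w, dv = -w**2 dw).
An antiderivative is F(w) = -w**3*(3*log(w) - 1)/9.
Then F(4) - F(1) = (64/9 - 128*log(2)/3) - (1/9) = 7 - 128*log(2)/3.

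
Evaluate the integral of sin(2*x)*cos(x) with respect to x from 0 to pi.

Use the identity sin(2*x)cos(x) = [sin(3*x) + sin(x)]/2.
An antiderivative is F(x) = -cos(x)/2 - cos(3*x)/6.
Then F(pi) - F(0) = (2/3) - (-2/3) = 4/3.

4/3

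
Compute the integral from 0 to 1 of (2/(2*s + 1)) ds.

Let u = 2*s + 1, so du = 2 ds. When s = 0, u = 1; when s = 1, u = 3.
The integral becomes ∫ 1/u du from 1 to 3, with antiderivative log(u).
Back in s: F(s) = log(2*s + 1).
Then F(1) - F(0) = (log(3)) - (0) = log(3).

log(3)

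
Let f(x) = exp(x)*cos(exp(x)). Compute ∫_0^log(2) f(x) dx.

Let u = exp(x), so du = exp(x) dx. When x = 0, u = 1; when x = log(2), u = 2.
The integral becomes ∫ cos(u) du from 1 to 2, with antiderivative sin(u).
Back in x: F(x) = sin(exp(x)).
Then F(log(2)) - F(0) = (sin(2)) - (sin(1)) = -sin(1) + sin(2).

-sin(1) + sin(2)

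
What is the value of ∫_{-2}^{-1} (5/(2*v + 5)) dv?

5*log(3)/2

An antiderivative is F(v) = 5*log(2*v + 5)/2.
Then F(-1) - F(-2) = (5*log(3)/2) - (0) = 5*log(3)/2.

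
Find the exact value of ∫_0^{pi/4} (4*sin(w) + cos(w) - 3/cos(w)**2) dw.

1 - 3*sqrt(2)/2

An antiderivative is F(w) = sin(w) - 4*cos(w) - 3*tan(w).
Then F(pi/4) - F(0) = (-3 - 3*sqrt(2)/2) - (-4) = 1 - 3*sqrt(2)/2.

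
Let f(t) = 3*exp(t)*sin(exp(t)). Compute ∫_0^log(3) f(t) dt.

Let u = exp(t), so du = exp(t) dt. When t = 0, u = 1; when t = log(3), u = 3.
The integral becomes 3·∫ sin(u) du from 1 to 3, with antiderivative -3*cos(u).
Back in t: F(t) = -3*cos(exp(t)).
Then F(log(3)) - F(0) = (-3*cos(3)) - (-3*cos(1)) = 3*cos(1) - 3*cos(3).

3*cos(1) - 3*cos(3)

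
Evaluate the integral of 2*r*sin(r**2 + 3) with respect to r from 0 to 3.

Let u = r**2 + 3, so du = 2*r dr. When r = 0, u = 3; when r = 3, u = 12.
The integral becomes ∫ sin(u) du from 3 to 12, with antiderivative -cos(u).
Back in r: F(r) = -cos(r**2 + 3).
Then F(3) - F(0) = (-cos(12)) - (-cos(3)) = cos(3) - cos(12).

cos(3) - cos(12)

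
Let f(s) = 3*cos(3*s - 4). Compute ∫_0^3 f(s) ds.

Let u = 3*s - 4, so du = 3 ds. When s = 0, u = -4; when s = 3, u = 5.
The integral becomes ∫ cos(u) du from -4 to 5, with antiderivative sin(u).
Back in s: F(s) = sin(3*s - 4).
Then F(3) - F(0) = (sin(5)) - (-sin(4)) = sin(5) + sin(4).

sin(5) + sin(4)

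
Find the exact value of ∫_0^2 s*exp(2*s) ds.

1/4 + 3*exp(4)/4

Integrate by parts once (u = s, dv = exp(2*s) ds).
An antiderivative is F(s) = (2*s - 1)*exp(2*s)/4.
Then F(2) - F(0) = (3*exp(4)/4) - (-1/4) = 1/4 + 3*exp(4)/4.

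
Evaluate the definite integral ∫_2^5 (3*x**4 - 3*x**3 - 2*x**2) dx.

26421/20

By the power rule, an antiderivative is F(x) = 3*x**5/5 - 3*x**4/4 - 2*x**3/3.
Then F(5) - F(2) = (15875/12) - (28/15) = 26421/20.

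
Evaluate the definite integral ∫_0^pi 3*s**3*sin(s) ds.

Integrate by parts 3 times (u = s^3, dv = 3*sin(s) ds).
An antiderivative is F(s) = -3*s**3*cos(s) + 9*s**2*sin(s) + 18*s*cos(s) - 18*sin(s).
Then F(pi) - F(0) = (3*pi*(-6 + pi**2)) - (0) = 3*pi*(-6 + pi**2).

3*pi*(-6 + pi**2)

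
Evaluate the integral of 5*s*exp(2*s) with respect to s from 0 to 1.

Integrate by parts once (u = s, dv = 5*exp(2*s) ds).
An antiderivative is F(s) = (10*s - 5)*exp(2*s)/4.
Then F(1) - F(0) = (5*exp(2)/4) - (-5/4) = 5/4 + 5*exp(2)/4.

5/4 + 5*exp(2)/4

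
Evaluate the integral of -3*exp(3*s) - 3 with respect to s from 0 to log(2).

-7 - log(8)

An antiderivative is F(s) = -exp(3*s) - 3*s.
Then F(log(2)) - F(0) = (-8 - log(8)) - (-1) = -7 - log(8).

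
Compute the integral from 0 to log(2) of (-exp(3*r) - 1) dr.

An antiderivative is F(r) = -exp(3*r)/3 - r.
Then F(log(2)) - F(0) = (-8/3 - log(2)) - (-1/3) = -7/3 - log(2).

-7/3 - log(2)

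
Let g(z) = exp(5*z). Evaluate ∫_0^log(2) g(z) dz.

Let u = exp(z), so du = exp(z) dz. When z = 0, u = 1; when z = log(2), u = 2.
The integral becomes ∫ u**4 du from 1 to 2, with antiderivative u**5/5.
Back in z: F(z) = exp(5*z)/5.
Then F(log(2)) - F(0) = (32/5) - (1/5) = 31/5.

31/5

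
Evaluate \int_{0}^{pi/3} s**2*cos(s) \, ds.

Integrate by parts twice (u = s^2, dv = cos(s) ds).
An antiderivative is F(s) = s**2*sin(s) + 2*s*cos(s) - 2*sin(s).
Then F(pi/3) - F(0) = (-sqrt(3) + sqrt(3)*pi**2/18 + pi/3) - (0) = -sqrt(3) + sqrt(3)*pi**2/18 + pi/3.

-sqrt(3) + sqrt(3)*pi**2/18 + pi/3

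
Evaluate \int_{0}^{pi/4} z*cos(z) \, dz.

Integrate by parts once (u = z, dv = cos(z) dz).
An antiderivative is F(z) = z*sin(z) + cos(z).
Then F(pi/4) - F(0) = (sqrt(2)*(pi + 4)/8) - (1) = -1 + sqrt(2)*pi/8 + sqrt(2)/2.

-1 + sqrt(2)*pi/8 + sqrt(2)/2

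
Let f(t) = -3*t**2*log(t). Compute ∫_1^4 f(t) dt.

21 - 128*log(2)

Integrate by parts once (u = ln t, dv = -3*t**2 dt).
An antiderivative is F(t) = -t**3*(3*log(t) - 1)/3.
Then F(4) - F(1) = (64/3 - 128*log(2)) - (1/3) = 21 - 128*log(2).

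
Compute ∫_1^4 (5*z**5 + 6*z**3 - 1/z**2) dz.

15177/4

By the power rule, an antiderivative is F(z) = 5*z**6/6 + 3*z**4/2 + 1/z.
Then F(4) - F(1) = (45571/12) - (10/3) = 15177/4.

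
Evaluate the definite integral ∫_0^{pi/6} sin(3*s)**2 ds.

pi/12

Use the identity sin^2(3*s) = (1 - cos(6*s))/2.
An antiderivative is F(s) = s/2 - sin(6*s)/12.
Then F(pi/6) - F(0) = (pi/12) - (0) = pi/12.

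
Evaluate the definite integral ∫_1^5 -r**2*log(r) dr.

Integrate by parts once (u = ln r, dv = -r**2 dr).
An antiderivative is F(r) = -r**3*(3*log(r) - 1)/9.
Then F(5) - F(1) = (125/9 - 125*log(5)/3) - (1/9) = 124/9 - 125*log(5)/3.

124/9 - 125*log(5)/3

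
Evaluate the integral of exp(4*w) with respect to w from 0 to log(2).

15/4

Let u = exp(w), so du = exp(w) dw. When w = 0, u = 1; when w = log(2), u = 2.
The integral becomes ∫ u**3 du from 1 to 2, with antiderivative u**4/4.
Back in w: F(w) = exp(4*w)/4.
Then F(log(2)) - F(0) = (4) - (1/4) = 15/4.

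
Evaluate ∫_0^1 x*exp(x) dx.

Integrate by parts once (u = x, dv = exp(x) dx).
An antiderivative is F(x) = (x - 1)*exp(x).
Then F(1) - F(0) = (0) - (-1) = 1.

1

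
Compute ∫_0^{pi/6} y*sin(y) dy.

-sqrt(3)*pi/12 + 1/2

Integrate by parts once (u = y, dv = sin(y) dy).
An antiderivative is F(y) = -y*cos(y) + sin(y).
Then F(pi/6) - F(0) = (-sqrt(3)*pi/12 + 1/2) - (0) = -sqrt(3)*pi/12 + 1/2.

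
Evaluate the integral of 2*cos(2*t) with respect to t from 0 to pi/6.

sqrt(3)/2

An antiderivative is F(t) = sin(2*t).
Then F(pi/6) - F(0) = (sqrt(3)/2) - (0) = sqrt(3)/2.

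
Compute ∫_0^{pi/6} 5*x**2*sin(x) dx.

Integrate by parts twice (u = x^2, dv = 5*sin(x) dx).
An antiderivative is F(x) = -5*x**2*cos(x) + 10*x*sin(x) + 10*cos(x).
Then F(pi/6) - F(0) = (-5*sqrt(3)*pi**2/72 + 5*pi/6 + 5*sqrt(3)) - (10) = -10 - 5*sqrt(3)*pi**2/72 + 5*pi/6 + 5*sqrt(3).

-10 - 5*sqrt(3)*pi**2/72 + 5*pi/6 + 5*sqrt(3)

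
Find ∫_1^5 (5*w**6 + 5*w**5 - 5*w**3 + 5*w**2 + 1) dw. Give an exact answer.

By the power rule, an antiderivative is F(w) = 5*w**7/7 + 5*w**6/6 - 5*w**4/4 + 5*w**3/3 + w.
Then F(5) - F(1) = (5733545/84) - (83/28) = 1433324/21.

1433324/21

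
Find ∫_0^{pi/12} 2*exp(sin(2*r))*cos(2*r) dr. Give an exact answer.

-1 + exp(1/2)

Let u = sin(2*r), so du = 2*cos(2*r) dr. When r = 0, u = 0; when r = pi/12, u = 1/2.
The integral becomes ∫ exp(u) du from 0 to 1/2, with antiderivative exp(u).
Back in r: F(r) = exp(sin(2*r)).
Then F(pi/12) - F(0) = (exp(1/2)) - (1) = -1 + exp(1/2).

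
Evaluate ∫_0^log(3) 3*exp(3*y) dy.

Let u = exp(y), so du = exp(y) dy. When y = 0, u = 1; when y = log(3), u = 3.
The integral becomes 3·∫ u**2 du from 1 to 3, with antiderivative u**3.
Back in y: F(y) = exp(3*y).
Then F(log(3)) - F(0) = (27) - (1) = 26.

26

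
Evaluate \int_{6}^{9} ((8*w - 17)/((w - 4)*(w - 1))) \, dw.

4*log(2) + 2*log(5)

Factor the denominator: w**2 - 5*w + 4 = (w - 1)(w - 4).
Partial fractions: (8*w - 17)/((w - 4)*(w - 1)) = 3/(w - 1) + 5/(w - 4).
An antiderivative is F(w) = 5*log(w - 4) + 3*log(w - 1).
Then F(9) - F(6) = (9*log(2) + 5*log(5)) - (5*log(2) + 3*log(5)) = 4*log(2) + 2*log(5).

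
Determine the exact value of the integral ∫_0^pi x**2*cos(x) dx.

-2*pi

Integrate by parts twice (u = x^2, dv = cos(x) dx).
An antiderivative is F(x) = x**2*sin(x) + 2*x*cos(x) - 2*sin(x).
Then F(pi) - F(0) = (-2*pi) - (0) = -2*pi.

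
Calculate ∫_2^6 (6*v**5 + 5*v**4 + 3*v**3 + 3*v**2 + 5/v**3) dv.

499541/9

By the power rule, an antiderivative is F(v) = v**6 + v**5 + 3*v**4/4 + v**3 - 5/(2*v**2).
Then F(6) - F(2) = (4004635/72) - (923/8) = 499541/9.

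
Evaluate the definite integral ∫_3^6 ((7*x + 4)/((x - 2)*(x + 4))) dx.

-4*log(7) + 4*log(5) + 10*log(2)

Factor the denominator: x**2 + 2*x - 8 = (x + 4)(x - 2).
Partial fractions: (7*x + 4)/((x - 2)*(x + 4)) = 4/(x + 4) + 3/(x - 2).
An antiderivative is F(x) = 3*log(x - 2) + 4*log(x + 4).
Then F(6) - F(3) = (4*log(5) + 10*log(2)) - (4*log(7)) = -4*log(7) + 4*log(5) + 10*log(2).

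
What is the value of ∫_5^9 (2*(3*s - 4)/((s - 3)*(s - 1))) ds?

Factor the denominator: s**2 - 4*s + 3 = (s - 1)(s - 3).
Partial fractions: 2*(3*s - 4)/((s - 3)*(s - 1)) = 1/(s - 1) + 5/(s - 3).
An antiderivative is F(s) = 5*log(s - 3) + log(s - 1).
Then F(9) - F(5) = (5*log(3) + 8*log(2)) - (7*log(2)) = log(2) + 5*log(3).

log(2) + 5*log(3)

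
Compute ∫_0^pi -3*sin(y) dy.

An antiderivative is F(y) = 3*cos(y).
Then F(pi) - F(0) = (-3) - (3) = -6.

-6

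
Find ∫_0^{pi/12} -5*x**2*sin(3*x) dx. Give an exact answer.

-5*sqrt(2)/27 - 5*sqrt(2)*pi/108 + 5*sqrt(2)*pi**2/864 + 10/27

Integrate by parts twice (u = x^2, dv = -5*sin(3*x) dx).
An antiderivative is F(x) = 5*x**2*cos(3*x)/3 - 10*x*sin(3*x)/9 - 10*cos(3*x)/27.
Then F(pi/12) - F(0) = (5*sqrt(2)*(-32 - 8*pi + pi**2)/864) - (-10/27) = -5*sqrt(2)/27 - 5*sqrt(2)*pi/108 + 5*sqrt(2)*pi**2/864 + 10/27.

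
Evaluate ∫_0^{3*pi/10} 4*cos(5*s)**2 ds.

3*pi/5

Use the identity cos^2(5*s) = (1 + cos(10*s))/2.
An antiderivative is F(s) = 2*s + sin(10*s)/5.
Then F(3*pi/10) - F(0) = (3*pi/5) - (0) = 3*pi/5.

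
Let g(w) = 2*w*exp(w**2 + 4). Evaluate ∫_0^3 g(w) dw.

-exp(4) + exp(13)

Let u = w**2 + 4, so du = 2*w dw. When w = 0, u = 4; when w = 3, u = 13.
The integral becomes ∫ exp(u) du from 4 to 13, with antiderivative exp(u).
Back in w: F(w) = exp(w**2 + 4).
Then F(3) - F(0) = (exp(13)) - (exp(4)) = -exp(4) + exp(13).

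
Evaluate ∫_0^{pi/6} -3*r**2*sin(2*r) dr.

-sqrt(3)*pi/8 + pi**2/48 + 3/8

Integrate by parts twice (u = r^2, dv = -3*sin(2*r) dr).
An antiderivative is F(r) = 3*r**2*cos(2*r)/2 - 3*r*sin(2*r)/2 - 3*cos(2*r)/4.
Then F(pi/6) - F(0) = (-sqrt(3)*pi/8 - 3/8 + pi**2/48) - (-3/4) = -sqrt(3)*pi/8 + pi**2/48 + 3/8.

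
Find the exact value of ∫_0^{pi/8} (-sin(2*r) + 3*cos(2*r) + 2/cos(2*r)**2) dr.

An antiderivative is F(r) = 3*sin(2*r)/2 + cos(2*r)/2 + tan(2*r).
Then F(pi/8) - F(0) = (1 + sqrt(2)) - (1/2) = 1/2 + sqrt(2).

1/2 + sqrt(2)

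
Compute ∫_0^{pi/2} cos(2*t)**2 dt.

Use the identity cos^2(2*t) = (1 + cos(4*t))/2.
An antiderivative is F(t) = t/2 + sin(4*t)/8.
Then F(pi/2) - F(0) = (pi/4) - (0) = pi/4.

pi/4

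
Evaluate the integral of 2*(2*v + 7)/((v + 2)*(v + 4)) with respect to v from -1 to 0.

log(32/3)

Factor the denominator: v**2 + 6*v + 8 = (v + 4)(v + 2).
Partial fractions: 2*(2*v + 7)/((v + 2)*(v + 4)) = 1/(v + 4) + 3/(v + 2).
An antiderivative is F(v) = 3*log(v + 2) + log(v + 4).
Then F(0) - F(-1) = (log(32)) - (log(3)) = log(32/3).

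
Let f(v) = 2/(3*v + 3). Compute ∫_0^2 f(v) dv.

An antiderivative is F(v) = 2*log(3*v + 3)/3.
Then F(2) - F(0) = (4*log(3)/3) - (2*log(3)/3) = 2*log(3)/3.

2*log(3)/3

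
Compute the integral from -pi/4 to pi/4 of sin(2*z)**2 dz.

Use the identity sin^2(2*z) = (1 - cos(4*z))/2.
An antiderivative is F(z) = z/2 - sin(4*z)/8.
Then F(pi/4) - F(-pi/4) = (pi/8) - (-pi/8) = pi/4.

pi/4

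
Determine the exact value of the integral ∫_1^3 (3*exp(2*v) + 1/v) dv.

An antiderivative is F(v) = 3*exp(2*v)/2 + log(v).
Then F(3) - F(1) = (log(3) + 3*exp(6)/2) - (3*exp(2)/2) = -3*exp(2)/2 + log(3) + 3*exp(6)/2.

-3*exp(2)/2 + log(3) + 3*exp(6)/2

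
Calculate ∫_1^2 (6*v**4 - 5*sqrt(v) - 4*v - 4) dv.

458/15 - 20*sqrt(2)/3

By the power rule, an antiderivative is F(v) = 6*v**5/5 - 10*v**(3/2)/3 - 2*v**2 - 4*v.
Then F(2) - F(1) = (112/5 - 20*sqrt(2)/3) - (-122/15) = 458/15 - 20*sqrt(2)/3.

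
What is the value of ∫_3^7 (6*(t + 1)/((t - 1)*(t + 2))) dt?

-2*log(5) + 8*log(3)

Factor the denominator: t**2 + t - 2 = (t + 2)(t - 1).
Partial fractions: 6*(t + 1)/((t - 1)*(t + 2)) = 2/(t + 2) + 4/(t - 1).
An antiderivative is F(t) = 4*log(t - 1) + 2*log(t + 2).
Then F(7) - F(3) = (4*log(2) + 8*log(3)) - (4*log(2) + 2*log(5)) = -2*log(5) + 8*log(3).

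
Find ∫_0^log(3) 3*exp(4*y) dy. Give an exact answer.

60

Let u = exp(y), so du = exp(y) dy. When y = 0, u = 1; when y = log(3), u = 3.
The integral becomes 3·∫ u**3 du from 1 to 3, with antiderivative 3*u**4/4.
Back in y: F(y) = 3*exp(4*y)/4.
Then F(log(3)) - F(0) = (243/4) - (3/4) = 60.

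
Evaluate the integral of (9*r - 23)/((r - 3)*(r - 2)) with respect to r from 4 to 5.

-log(2) + 5*log(3)

Factor the denominator: r**2 - 5*r + 6 = (r - 2)(r - 3).
Partial fractions: (9*r - 23)/((r - 3)*(r - 2)) = 5/(r - 2) + 4/(r - 3).
An antiderivative is F(r) = 4*log(r - 3) + 5*log(r - 2).
Then F(5) - F(4) = (4*log(2) + 5*log(3)) - (log(32)) = -log(2) + 5*log(3).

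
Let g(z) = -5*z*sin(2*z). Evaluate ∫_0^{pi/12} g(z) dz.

Integrate by parts once (u = z, dv = -5*sin(2*z) dz).
An antiderivative is F(z) = 5*z*cos(2*z)/2 - 5*sin(2*z)/4.
Then F(pi/12) - F(0) = (-5/8 + 5*sqrt(3)*pi/48) - (0) = -5/8 + 5*sqrt(3)*pi/48.

-5/8 + 5*sqrt(3)*pi/48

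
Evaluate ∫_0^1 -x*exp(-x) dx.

Integrate by parts once (u = x, dv = -exp(-x) dx).
An antiderivative is F(x) = (x + 1)*exp(-x).
Then F(1) - F(0) = (2*exp(-1)) - (1) = -1 + 2*exp(-1).

-1 + 2*exp(-1)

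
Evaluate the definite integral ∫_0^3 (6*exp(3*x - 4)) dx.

-(2 - 2*exp(9))*exp(-4)

Let u = 3*x - 4, so du = 3 dx. When x = 0, u = -4; when x = 3, u = 5.
The integral becomes 2·∫ exp(u) du from -4 to 5, with antiderivative 2*exp(u).
Back in x: F(x) = 2*exp(3*x - 4).
Then F(3) - F(0) = (2*exp(5)) - (2*exp(-4)) = -(2 - 2*exp(9))*exp(-4).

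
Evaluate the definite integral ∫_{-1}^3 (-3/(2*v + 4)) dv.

-3*log(5)/2

An antiderivative is F(v) = -3*log(2*v + 4)/2.
Then F(3) - F(-1) = (-3*log(10)/2) - (-3*log(2)/2) = -3*log(5)/2.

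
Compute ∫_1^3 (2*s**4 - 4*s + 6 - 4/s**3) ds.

By the power rule, an antiderivative is F(s) = 2*s**5/5 - 2*s**2 + 6*s + 2/s**2.
Then F(3) - F(1) = (4384/45) - (32/5) = 4096/45.

4096/45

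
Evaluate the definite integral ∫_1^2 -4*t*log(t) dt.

Integrate by parts once (u = ln t, dv = -4*t dt).
An antiderivative is F(t) = -t**2*(2*log(t) - 1).
Then F(2) - F(1) = (4 - 8*log(2)) - (1) = 3 - 8*log(2).

3 - 8*log(2)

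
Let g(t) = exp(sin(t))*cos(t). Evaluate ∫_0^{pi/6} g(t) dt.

-1 + exp(1/2)

Let u = sin(t), so du = cos(t) dt. When t = 0, u = 0; when t = pi/6, u = 1/2.
The integral becomes ∫ exp(u) du from 0 to 1/2, with antiderivative exp(u).
Back in t: F(t) = exp(sin(t)).
Then F(pi/6) - F(0) = (exp(1/2)) - (1) = -1 + exp(1/2).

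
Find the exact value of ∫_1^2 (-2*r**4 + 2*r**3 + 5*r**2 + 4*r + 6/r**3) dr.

901/60

By the power rule, an antiderivative is F(r) = -2*r**5/5 + r**4/2 + 5*r**3/3 + 2*r**2 - 3/r**2.
Then F(2) - F(1) = (947/60) - (23/30) = 901/60.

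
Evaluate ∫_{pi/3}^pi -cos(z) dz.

sqrt(3)/2

An antiderivative is F(z) = -sin(z).
Then F(pi) - F(pi/3) = (0) - (-sqrt(3)/2) = sqrt(3)/2.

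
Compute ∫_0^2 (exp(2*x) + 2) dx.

An antiderivative is F(x) = exp(2*x)/2 + 2*x.
Then F(2) - F(0) = (4 + exp(4)/2) - (1/2) = 7/2 + exp(4)/2.

7/2 + exp(4)/2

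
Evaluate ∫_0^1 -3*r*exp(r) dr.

-3

Integrate by parts once (u = r, dv = -3*exp(r) dr).
An antiderivative is F(r) = (-3*r + 3)*exp(r).
Then F(1) - F(0) = (0) - (3) = -3.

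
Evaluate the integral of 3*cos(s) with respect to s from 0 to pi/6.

An antiderivative is F(s) = 3*sin(s).
Then F(pi/6) - F(0) = (3/2) - (0) = 3/2.

3/2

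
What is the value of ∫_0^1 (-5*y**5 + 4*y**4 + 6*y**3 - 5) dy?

By the power rule, an antiderivative is F(y) = -5*y**6/6 + 4*y**5/5 + 3*y**4/2 - 5*y.
Then F(1) - F(0) = (-53/15) - (0) = -53/15.

-53/15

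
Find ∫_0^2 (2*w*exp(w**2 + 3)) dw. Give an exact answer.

Let u = w**2 + 3, so du = 2*w dw. When w = 0, u = 3; when w = 2, u = 7.
The integral becomes ∫ exp(u) du from 3 to 7, with antiderivative exp(u).
Back in w: F(w) = exp(w**2 + 3).
Then F(2) - F(0) = (exp(7)) - (exp(3)) = -exp(3) + exp(7).

-exp(3) + exp(7)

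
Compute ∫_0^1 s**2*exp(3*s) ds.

Integrate by parts twice (u = s^2, dv = exp(3*s) ds).
An antiderivative is F(s) = (9*s**2 - 6*s + 2)*exp(3*s)/27.
Then F(1) - F(0) = (5*exp(3)/27) - (2/27) = -2/27 + 5*exp(3)/27.

-2/27 + 5*exp(3)/27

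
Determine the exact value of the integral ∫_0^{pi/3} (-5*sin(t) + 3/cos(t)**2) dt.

An antiderivative is F(t) = 5*cos(t) + 3*tan(t).
Then F(pi/3) - F(0) = (5/2 + 3*sqrt(3)) - (5) = -5/2 + 3*sqrt(3).

-5/2 + 3*sqrt(3)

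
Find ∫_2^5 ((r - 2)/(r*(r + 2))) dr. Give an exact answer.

log(49/40)

Factor the denominator: r**2 + 2*r = (r + 2)r.
Partial fractions: (r - 2)/(r*(r + 2)) = 2/(r + 2) - 1/r.
An antiderivative is F(r) = -log(r) + 2*log(r + 2).
Then F(5) - F(2) = (log(49/5)) - (log(8)) = log(49/40).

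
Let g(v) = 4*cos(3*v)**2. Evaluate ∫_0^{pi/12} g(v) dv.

1/3 + pi/6

Use the identity cos^2(3*v) = (1 + cos(6*v))/2.
An antiderivative is F(v) = 2*v + sin(6*v)/3.
Then F(pi/12) - F(0) = (1/3 + pi/6) - (0) = 1/3 + pi/6.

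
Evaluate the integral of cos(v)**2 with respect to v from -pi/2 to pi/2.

pi/2

Use the identity cos^2(v) = (1 + cos(2*v))/2.
An antiderivative is F(v) = v/2 + sin(2*v)/4.
Then F(pi/2) - F(-pi/2) = (pi/4) - (-pi/4) = pi/2.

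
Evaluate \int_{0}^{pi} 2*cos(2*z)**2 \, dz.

pi

Use the identity cos^2(2*z) = (1 + cos(4*z))/2.
An antiderivative is F(z) = z + sin(4*z)/4.
Then F(pi) - F(0) = (pi) - (0) = pi.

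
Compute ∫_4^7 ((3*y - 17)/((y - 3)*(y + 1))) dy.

Factor the denominator: y**2 - 2*y - 3 = (y + 1)(y - 3).
Partial fractions: (3*y - 17)/((y - 3)*(y + 1)) = 5/(y + 1) - 2/(y - 3).
An antiderivative is F(y) = -2*log(y - 3) + 5*log(y + 1).
Then F(7) - F(4) = (11*log(2)) - (5*log(5)) = -5*log(5) + 11*log(2).

-5*log(5) + 11*log(2)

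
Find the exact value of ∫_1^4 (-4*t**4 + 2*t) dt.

-4017/5

By the power rule, an antiderivative is F(t) = -4*t**5/5 + t**2.
Then F(4) - F(1) = (-4016/5) - (1/5) = -4017/5.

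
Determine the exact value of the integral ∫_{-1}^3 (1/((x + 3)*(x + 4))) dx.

Factor the denominator: x**2 + 7*x + 12 = (x + 4)(x + 3).
Partial fractions: 1/((x + 3)*(x + 4)) = -1/(x + 4) + 1/(x + 3).
An antiderivative is F(x) = log(x + 3) - log(x + 4).
Then F(3) - F(-1) = (log(6/7)) - (log(2/3)) = log(9/7).

log(9/7)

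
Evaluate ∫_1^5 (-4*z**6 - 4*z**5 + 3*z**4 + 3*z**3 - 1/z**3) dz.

-9225364/175

By the power rule, an antiderivative is F(z) = -4*z**7/7 - 2*z**6/3 + 3*z**5/5 + 3*z**4/4 + 1/(2*z**2).
Then F(5) - F(1) = (-110703083/2100) - (257/420) = -9225364/175.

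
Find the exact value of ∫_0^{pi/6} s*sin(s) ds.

Integrate by parts once (u = s, dv = sin(s) ds).
An antiderivative is F(s) = -s*cos(s) + sin(s).
Then F(pi/6) - F(0) = (-sqrt(3)*pi/12 + 1/2) - (0) = -sqrt(3)*pi/12 + 1/2.

-sqrt(3)*pi/12 + 1/2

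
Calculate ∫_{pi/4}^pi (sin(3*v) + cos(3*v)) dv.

1/3 - sqrt(2)/3

An antiderivative is F(v) = sin(3*v)/3 - cos(3*v)/3.
Then F(pi) - F(pi/4) = (1/3) - (sqrt(2)/3) = 1/3 - sqrt(2)/3.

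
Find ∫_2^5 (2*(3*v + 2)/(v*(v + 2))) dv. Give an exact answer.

-10*log(2) + 2*log(5) + 4*log(7)

Factor the denominator: v**2 + 2*v = (v + 2)v.
Partial fractions: 2*(3*v + 2)/(v*(v + 2)) = 4/(v + 2) + 2/v.
An antiderivative is F(v) = 2*log(v) + 4*log(v + 2).
Then F(5) - F(2) = (2*log(5) + 4*log(7)) - (10*log(2)) = -10*log(2) + 2*log(5) + 4*log(7).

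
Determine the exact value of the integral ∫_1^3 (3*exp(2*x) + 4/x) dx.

-3*exp(2)/2 + log(81) + 3*exp(6)/2

An antiderivative is F(x) = 3*exp(2*x)/2 + 4*log(x).
Then F(3) - F(1) = (log(81) + 3*exp(6)/2) - (3*exp(2)/2) = -3*exp(2)/2 + log(81) + 3*exp(6)/2.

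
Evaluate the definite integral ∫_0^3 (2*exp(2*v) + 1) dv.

An antiderivative is F(v) = exp(2*v) + v.
Then F(3) - F(0) = (3 + exp(6)) - (1) = 2 + exp(6).

2 + exp(6)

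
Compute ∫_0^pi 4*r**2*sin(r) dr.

Integrate by parts twice (u = r^2, dv = 4*sin(r) dr).
An antiderivative is F(r) = -4*r**2*cos(r) + 8*r*sin(r) + 8*cos(r).
Then F(pi) - F(0) = (-8 + 4*pi**2) - (8) = -16 + 4*pi**2.

-16 + 4*pi**2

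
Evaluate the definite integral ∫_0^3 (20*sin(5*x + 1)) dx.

4*cos(1) - 4*cos(16)

Let u = 5*x + 1, so du = 5 dx. When x = 0, u = 1; when x = 3, u = 16.
The integral becomes 4·∫ sin(u) du from 1 to 16, with antiderivative -4*cos(u).
Back in x: F(x) = -4*cos(5*x + 1).
Then F(3) - F(0) = (-4*cos(16)) - (-4*cos(1)) = 4*cos(1) - 4*cos(16).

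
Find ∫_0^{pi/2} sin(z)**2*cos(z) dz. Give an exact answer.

Let u = sin(z), so du = cos(z) dz. When z = 0, u = 0; when z = pi/2, u = 1.
The integral becomes ∫ u**2 du from 0 to 1, with antiderivative u**3/3.
Back in z: F(z) = sin(z)**3/3.
Then F(pi/2) - F(0) = (1/3) - (0) = 1/3.

1/3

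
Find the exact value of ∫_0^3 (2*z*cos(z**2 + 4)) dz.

sin(13) - sin(4)

Let u = z**2 + 4, so du = 2*z dz. When z = 0, u = 4; when z = 3, u = 13.
The integral becomes ∫ cos(u) du from 4 to 13, with antiderivative sin(u).
Back in z: F(z) = sin(z**2 + 4).
Then F(3) - F(0) = (sin(13)) - (sin(4)) = sin(13) - sin(4).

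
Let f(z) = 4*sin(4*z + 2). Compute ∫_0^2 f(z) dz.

cos(2) - cos(10)

Let u = 4*z + 2, so du = 4 dz. When z = 0, u = 2; when z = 2, u = 10.
The integral becomes ∫ sin(u) du from 2 to 10, with antiderivative -cos(u).
Back in z: F(z) = -cos(4*z + 2).
Then F(2) - F(0) = (-cos(10)) - (-cos(2)) = cos(2) - cos(10).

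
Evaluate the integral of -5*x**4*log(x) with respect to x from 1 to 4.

Integrate by parts once (u = ln x, dv = -5*x**4 dx).
An antiderivative is F(x) = -x**5*(5*log(x) - 1)/5.
Then F(4) - F(1) = (1024/5 - 2048*log(2)) - (1/5) = 1023/5 - 2048*log(2).

1023/5 - 2048*log(2)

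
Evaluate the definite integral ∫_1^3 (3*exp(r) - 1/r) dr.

An antiderivative is F(r) = 3*exp(r) - log(r).
Then F(3) - F(1) = (-log(3) + 3*exp(3)) - (3*exp(1)) = -3*exp(1) - log(3) + 3*exp(3).

-3*exp(1) - log(3) + 3*exp(3)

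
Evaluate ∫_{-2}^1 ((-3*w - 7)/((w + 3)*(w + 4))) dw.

Factor the denominator: w**2 + 7*w + 12 = (w + 4)(w + 3).
Partial fractions: (-3*w - 7)/((w + 3)*(w + 4)) = -5/(w + 4) + 2/(w + 3).
An antiderivative is F(w) = 2*log(w + 3) - 5*log(w + 4).
Then F(1) - F(-2) = (-5*log(5) + 4*log(2)) - (-log(32)) = -5*log(5) + 9*log(2).

-5*log(5) + 9*log(2)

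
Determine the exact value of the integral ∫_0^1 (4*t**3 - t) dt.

1/2

By the power rule, an antiderivative is F(t) = t**4 - t**2/2.
Then F(1) - F(0) = (1/2) - (0) = 1/2.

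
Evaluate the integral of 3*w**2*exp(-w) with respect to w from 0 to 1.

Integrate by parts twice (u = w^2, dv = 3*exp(-w) dw).
An antiderivative is F(w) = (-3*w**2 - 6*w - 6)*exp(-w).
Then F(1) - F(0) = (-15*exp(-1)) - (-6) = 6 - 15*exp(-1).

6 - 15*exp(-1)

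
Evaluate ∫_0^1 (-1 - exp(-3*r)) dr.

An antiderivative is F(r) = -r + exp(-3*r)/3.
Then F(1) - F(0) = (-1 + exp(-3)/3) - (1/3) = -4/3 + exp(-3)/3.

-4/3 + exp(-3)/3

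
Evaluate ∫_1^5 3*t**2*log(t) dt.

Integrate by parts once (u = ln t, dv = 3*t**2 dt).
An antiderivative is F(t) = t**3*(3*log(t) - 1)/3.
Then F(5) - F(1) = (-125/3 + 125*log(5)) - (-1/3) = -124/3 + 125*log(5).

-124/3 + 125*log(5)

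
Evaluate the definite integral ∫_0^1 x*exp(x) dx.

1

Integrate by parts once (u = x, dv = exp(x) dx).
An antiderivative is F(x) = (x - 1)*exp(x).
Then F(1) - F(0) = (0) - (-1) = 1.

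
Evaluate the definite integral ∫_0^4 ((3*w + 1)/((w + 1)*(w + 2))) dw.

Factor the denominator: w**2 + 3*w + 2 = (w + 2)(w + 1).
Partial fractions: (3*w + 1)/((w + 1)*(w + 2)) = 5/(w + 2) - 2/(w + 1).
An antiderivative is F(w) = -2*log(w + 1) + 5*log(w + 2).
Then F(4) - F(0) = (-2*log(5) + 5*log(2) + 5*log(3)) - (log(32)) = -2*log(5) + 5*log(3).

-2*log(5) + 5*log(3)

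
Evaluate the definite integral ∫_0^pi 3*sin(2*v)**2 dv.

Use the identity sin^2(2*v) = (1 - cos(4*v))/2.
An antiderivative is F(v) = 3*v/2 - 3*sin(4*v)/8.
Then F(pi) - F(0) = (3*pi/2) - (0) = 3*pi/2.

3*pi/2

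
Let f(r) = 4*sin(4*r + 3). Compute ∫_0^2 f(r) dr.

cos(3) - cos(11)

Let u = 4*r + 3, so du = 4 dr. When r = 0, u = 3; when r = 2, u = 11.
The integral becomes ∫ sin(u) du from 3 to 11, with antiderivative -cos(u).
Back in r: F(r) = -cos(4*r + 3).
Then F(2) - F(0) = (-cos(11)) - (-cos(3)) = cos(3) - cos(11).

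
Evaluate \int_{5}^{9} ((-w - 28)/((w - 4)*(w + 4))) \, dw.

Factor the denominator: w**2 - 16 = (w + 4)(w - 4).
Partial fractions: (-w - 28)/((w - 4)*(w + 4)) = 3/(w + 4) - 4/(w - 4).
An antiderivative is F(w) = -4*log(w - 4) + 3*log(w + 4).
Then F(9) - F(5) = (-4*log(5) + 3*log(13)) - (6*log(3)) = -6*log(3) - 4*log(5) + 3*log(13).

-6*log(3) - 4*log(5) + 3*log(13)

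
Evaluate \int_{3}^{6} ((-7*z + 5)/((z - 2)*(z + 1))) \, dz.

-4*log(7) + 2*log(2)

Factor the denominator: z**2 - z - 2 = (z + 1)(z - 2).
Partial fractions: (-7*z + 5)/((z - 2)*(z + 1)) = -4/(z + 1) - 3/(z - 2).
An antiderivative is F(z) = -3*log(z - 2) - 4*log(z + 1).
Then F(6) - F(3) = (-4*log(7) - 6*log(2)) - (-8*log(2)) = -4*log(7) + 2*log(2).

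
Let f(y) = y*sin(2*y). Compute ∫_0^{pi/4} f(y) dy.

1/4

Integrate by parts once (u = y, dv = sin(2*y) dy).
An antiderivative is F(y) = -y*cos(2*y)/2 + sin(2*y)/4.
Then F(pi/4) - F(0) = (1/4) - (0) = 1/4.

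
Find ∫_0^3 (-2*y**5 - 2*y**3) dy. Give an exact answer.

-567/2

By the power rule, an antiderivative is F(y) = -y**6/3 - y**4/2.
Then F(3) - F(0) = (-567/2) - (0) = -567/2.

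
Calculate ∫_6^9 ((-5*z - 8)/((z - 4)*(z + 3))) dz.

-4*log(5) + log(3) + 2*log(2)

Factor the denominator: z**2 - z - 12 = (z + 3)(z - 4).
Partial fractions: (-5*z - 8)/((z - 4)*(z + 3)) = -1/(z + 3) - 4/(z - 4).
An antiderivative is F(z) = -4*log(z - 4) - log(z + 3).
Then F(9) - F(6) = (-4*log(5) - 2*log(2) - log(3)) - (-4*log(2) - 2*log(3)) = -4*log(5) + log(3) + 2*log(2).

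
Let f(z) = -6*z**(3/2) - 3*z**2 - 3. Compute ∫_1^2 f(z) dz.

-48*sqrt(2)/5 - 38/5

By the power rule, an antiderivative is F(z) = -12*z**(5/2)/5 - z**3 - 3*z.
Then F(2) - F(1) = (-14 - 48*sqrt(2)/5) - (-32/5) = -48*sqrt(2)/5 - 38/5.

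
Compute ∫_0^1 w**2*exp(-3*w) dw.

Integrate by parts twice (u = w^2, dv = exp(-3*w) dw).
An antiderivative is F(w) = (-9*w**2 - 6*w - 2)*exp(-3*w)/27.
Then F(1) - F(0) = (-17*exp(-3)/27) - (-2/27) = 2/27 - 17*exp(-3)/27.

2/27 - 17*exp(-3)/27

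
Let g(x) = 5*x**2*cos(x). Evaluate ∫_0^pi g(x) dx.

-10*pi

Integrate by parts twice (u = x^2, dv = 5*cos(x) dx).
An antiderivative is F(x) = 5*x**2*sin(x) + 10*x*cos(x) - 10*sin(x).
Then F(pi) - F(0) = (-10*pi) - (0) = -10*pi.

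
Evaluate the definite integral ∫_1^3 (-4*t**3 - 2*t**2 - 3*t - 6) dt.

-364/3

By the power rule, an antiderivative is F(t) = -t**4 - 2*t**3/3 - 3*t**2/2 - 6*t.
Then F(3) - F(1) = (-261/2) - (-55/6) = -364/3.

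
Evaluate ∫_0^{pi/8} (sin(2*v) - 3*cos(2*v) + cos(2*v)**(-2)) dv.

1 - sqrt(2)

An antiderivative is F(v) = -3*sin(2*v)/2 - cos(2*v)/2 + tan(2*v)/2.
Then F(pi/8) - F(0) = (1/2 - sqrt(2)) - (-1/2) = 1 - sqrt(2).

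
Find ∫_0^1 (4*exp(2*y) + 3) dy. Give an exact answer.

An antiderivative is F(y) = 2*exp(2*y) + 3*y.
Then F(1) - F(0) = (3 + 2*exp(2)) - (2) = 1 + 2*exp(2).

1 + 2*exp(2)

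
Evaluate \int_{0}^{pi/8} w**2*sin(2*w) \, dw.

Integrate by parts twice (u = w^2, dv = sin(2*w) dw).
An antiderivative is F(w) = -w**2*cos(2*w)/2 + w*sin(2*w)/2 + cos(2*w)/4.
Then F(pi/8) - F(0) = (sqrt(2)*(-pi**2 + 8*pi + 32)/256) - (1/4) = -1/4 - sqrt(2)*pi**2/256 + sqrt(2)*pi/32 + sqrt(2)/8.

-1/4 - sqrt(2)*pi**2/256 + sqrt(2)*pi/32 + sqrt(2)/8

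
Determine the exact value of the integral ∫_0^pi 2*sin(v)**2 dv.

Use the identity sin^2(v) = (1 - cos(2*v))/2.
An antiderivative is F(v) = v - sin(2*v)/2.
Then F(pi) - F(0) = (pi) - (0) = pi.

pi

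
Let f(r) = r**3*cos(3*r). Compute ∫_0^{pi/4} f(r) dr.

Integrate by parts 3 times (u = r^3, dv = cos(3*r) dr).
An antiderivative is F(r) = r**3*sin(3*r)/3 + r**2*cos(3*r)/3 - 2*r*sin(3*r)/9 - 2*cos(3*r)/27.
Then F(pi/4) - F(0) = (sqrt(2)*(-36*pi**2 - 96*pi + 128 + 9*pi**3)/3456) - (-2/27) = -sqrt(2)*pi**2/96 - sqrt(2)*pi/36 + sqrt(2)/27 + 2/27 + sqrt(2)*pi**3/384.

-sqrt(2)*pi**2/96 - sqrt(2)*pi/36 + sqrt(2)/27 + 2/27 + sqrt(2)*pi**3/384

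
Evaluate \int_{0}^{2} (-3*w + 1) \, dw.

-4

By the power rule, an antiderivative is F(w) = -3*w**2/2 + w.
Then F(2) - F(0) = (-4) - (0) = -4.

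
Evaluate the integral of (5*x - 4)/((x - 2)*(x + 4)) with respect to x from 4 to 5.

Factor the denominator: x**2 + 2*x - 8 = (x + 4)(x - 2).
Partial fractions: (5*x - 4)/((x - 2)*(x + 4)) = 4/(x + 4) + 1/(x - 2).
An antiderivative is F(x) = log(x - 2) + 4*log(x + 4).
Then F(5) - F(4) = (9*log(3)) - (13*log(2)) = -13*log(2) + 9*log(3).

-13*log(2) + 9*log(3)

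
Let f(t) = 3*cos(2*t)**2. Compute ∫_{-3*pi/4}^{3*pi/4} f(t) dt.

9*pi/4

Use the identity cos^2(2*t) = (1 + cos(4*t))/2.
An antiderivative is F(t) = 3*t/2 + 3*sin(4*t)/8.
Then F(3*pi/4) - F(-3*pi/4) = (9*pi/8) - (-9*pi/8) = 9*pi/4.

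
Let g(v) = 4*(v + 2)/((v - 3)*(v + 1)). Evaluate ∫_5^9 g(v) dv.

Factor the denominator: v**2 - 2*v - 3 = (v + 1)(v - 3).
Partial fractions: 4*(v + 2)/((v - 3)*(v + 1)) = -1/(v + 1) + 5/(v - 3).
An antiderivative is F(v) = 5*log(v - 3) - log(v + 1).
Then F(9) - F(5) = (-log(5) + 4*log(2) + 5*log(3)) - (log(16/3)) = -log(5) + 6*log(3).

-log(5) + 6*log(3)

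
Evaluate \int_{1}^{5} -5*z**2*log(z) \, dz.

Integrate by parts once (u = ln z, dv = -5*z**2 dz).
An antiderivative is F(z) = -5*z**3*(3*log(z) - 1)/9.
Then F(5) - F(1) = (625/9 - 625*log(5)/3) - (5/9) = 620/9 - 625*log(5)/3.

620/9 - 625*log(5)/3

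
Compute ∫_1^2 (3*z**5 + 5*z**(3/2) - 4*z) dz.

By the power rule, an antiderivative is F(z) = z**6/2 + 2*z**(5/2) - 2*z**2.
Then F(2) - F(1) = (8*sqrt(2) + 24) - (1/2) = 8*sqrt(2) + 47/2.

8*sqrt(2) + 47/2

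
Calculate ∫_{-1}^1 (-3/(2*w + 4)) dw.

An antiderivative is F(w) = -3*log(2*w + 4)/2.
Then F(1) - F(-1) = (-3*log(6)/2) - (-3*log(2)/2) = -3*log(3)/2.

-3*log(3)/2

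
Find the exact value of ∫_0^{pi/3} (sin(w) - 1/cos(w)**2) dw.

An antiderivative is F(w) = -cos(w) - tan(w).
Then F(pi/3) - F(0) = (-sqrt(3) - 1/2) - (-1) = 1/2 - sqrt(3).

1/2 - sqrt(3)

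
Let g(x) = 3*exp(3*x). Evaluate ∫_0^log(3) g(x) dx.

26

Let u = exp(x), so du = exp(x) dx. When x = 0, u = 1; when x = log(3), u = 3.
The integral becomes 3·∫ u**2 du from 1 to 3, with antiderivative u**3.
Back in x: F(x) = exp(3*x).
Then F(log(3)) - F(0) = (27) - (1) = 26.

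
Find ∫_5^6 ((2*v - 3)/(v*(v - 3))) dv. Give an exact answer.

Factor the denominator: v**2 - 3*v = v(v - 3).
Partial fractions: (2*v - 3)/(v*(v - 3)) = 1/v + 1/(v - 3).
An antiderivative is F(v) = log(v) + log(v - 3).
Then F(6) - F(5) = (log(18)) - (log(10)) = log(9/5).

log(9/5)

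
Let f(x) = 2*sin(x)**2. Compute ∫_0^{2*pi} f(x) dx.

Use the identity sin^2(x) = (1 - cos(2*x))/2.
An antiderivative is F(x) = x - sin(2*x)/2.
Then F(2*pi) - F(0) = (2*pi) - (0) = 2*pi.

2*pi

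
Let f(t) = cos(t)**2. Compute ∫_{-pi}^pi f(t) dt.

pi

Use the identity cos^2(t) = (1 + cos(2*t))/2.
An antiderivative is F(t) = t/2 + sin(2*t)/4.
Then F(pi) - F(-pi) = (pi/2) - (-pi/2) = pi.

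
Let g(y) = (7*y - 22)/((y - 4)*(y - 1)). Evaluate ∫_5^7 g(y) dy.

-5*log(2) + 7*log(3)

Factor the denominator: y**2 - 5*y + 4 = (y - 1)(y - 4).
Partial fractions: (7*y - 22)/((y - 4)*(y - 1)) = 5/(y - 1) + 2/(y - 4).
An antiderivative is F(y) = 2*log(y - 4) + 5*log(y - 1).
Then F(7) - F(5) = (5*log(2) + 7*log(3)) - (10*log(2)) = -5*log(2) + 7*log(3).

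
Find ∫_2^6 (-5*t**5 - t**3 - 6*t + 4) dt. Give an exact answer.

By the power rule, an antiderivative is F(t) = -5*t**6/6 - t**4/4 - 3*t**2 + 4*t.
Then F(6) - F(2) = (-39288) - (-184/3) = -117680/3.

-117680/3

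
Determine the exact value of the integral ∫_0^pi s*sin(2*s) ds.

Integrate by parts once (u = s, dv = sin(2*s) ds).
An antiderivative is F(s) = -s*cos(2*s)/2 + sin(2*s)/4.
Then F(pi) - F(0) = (-pi/2) - (0) = -pi/2.

-pi/2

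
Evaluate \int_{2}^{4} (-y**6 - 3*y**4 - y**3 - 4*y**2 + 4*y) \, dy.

By the power rule, an antiderivative is F(y) = -y**7/7 - 3*y**5/5 - y**4/4 - 4*y**3/3 + 2*y**2.
Then F(4) - F(2) = (-322592/105) - (-4636/105) = -317956/105.

-317956/105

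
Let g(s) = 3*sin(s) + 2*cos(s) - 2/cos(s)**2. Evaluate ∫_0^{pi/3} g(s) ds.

An antiderivative is F(s) = 2*sin(s) - 3*cos(s) - 2*tan(s).
Then F(pi/3) - F(0) = (-sqrt(3) - 3/2) - (-3) = 3/2 - sqrt(3).

3/2 - sqrt(3)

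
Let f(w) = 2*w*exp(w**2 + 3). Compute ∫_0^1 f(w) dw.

-exp(3) + exp(4)

Let u = w**2 + 3, so du = 2*w dw. When w = 0, u = 3; when w = 1, u = 4.
The integral becomes ∫ exp(u) du from 3 to 4, with antiderivative exp(u).
Back in w: F(w) = exp(w**2 + 3).
Then F(1) - F(0) = (exp(4)) - (exp(3)) = -exp(3) + exp(4).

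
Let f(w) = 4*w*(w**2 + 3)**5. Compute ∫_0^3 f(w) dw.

995085

Let u = w**2 + 3, so du = 2*w dw. When w = 0, u = 3; when w = 3, u = 12.
The integral becomes 2·∫ u**5 du from 3 to 12, with antiderivative u**6/3.
Back in w: F(w) = (w**2 + 3)**6/3.
Then F(3) - F(0) = (995328) - (243) = 995085.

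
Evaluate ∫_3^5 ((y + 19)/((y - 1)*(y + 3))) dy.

log(81/8)

Factor the denominator: y**2 + 2*y - 3 = (y + 3)(y - 1).
Partial fractions: (y + 19)/((y - 1)*(y + 3)) = -4/(y + 3) + 5/(y - 1).
An antiderivative is F(y) = 5*log(y - 1) - 4*log(y + 3).
Then F(5) - F(3) = (-log(4)) - (log(2/81)) = log(81/8).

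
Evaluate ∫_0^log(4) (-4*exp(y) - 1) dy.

An antiderivative is F(y) = -y - 4*exp(y).
Then F(log(4)) - F(0) = (-16 - log(4)) - (-4) = -12 - log(4).

-12 - log(4)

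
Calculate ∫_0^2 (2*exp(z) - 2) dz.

An antiderivative is F(z) = -2*z + 2*exp(z).
Then F(2) - F(0) = (-4 + 2*exp(2)) - (2) = -6 + 2*exp(2).

-6 + 2*exp(2)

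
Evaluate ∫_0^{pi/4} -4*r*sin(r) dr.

Integrate by parts once (u = r, dv = -4*sin(r) dr).
An antiderivative is F(r) = 4*r*cos(r) - 4*sin(r).
Then F(pi/4) - F(0) = (sqrt(2)*(-4 + pi)/2) - (0) = sqrt(2)*(-4 + pi)/2.

sqrt(2)*(-4 + pi)/2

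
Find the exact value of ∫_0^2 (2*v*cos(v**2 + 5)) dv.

Let u = v**2 + 5, so du = 2*v dv. When v = 0, u = 5; when v = 2, u = 9.
The integral becomes ∫ cos(u) du from 5 to 9, with antiderivative sin(u).
Back in v: F(v) = sin(v**2 + 5).
Then F(2) - F(0) = (sin(9)) - (sin(5)) = sin(9) - sin(5).

sin(9) - sin(5)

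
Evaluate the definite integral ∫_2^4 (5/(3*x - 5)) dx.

An antiderivative is F(x) = 5*log(3*x - 5)/3.
Then F(4) - F(2) = (5*log(7)/3) - (0) = 5*log(7)/3.

5*log(7)/3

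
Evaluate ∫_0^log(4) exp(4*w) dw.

255/4

Let u = exp(w), so du = exp(w) dw. When w = 0, u = 1; when w = log(4), u = 4.
The integral becomes ∫ u**3 du from 1 to 4, with antiderivative u**4/4.
Back in w: F(w) = exp(4*w)/4.
Then F(log(4)) - F(0) = (64) - (1/4) = 255/4.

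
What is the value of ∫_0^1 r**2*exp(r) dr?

Integrate by parts twice (u = r^2, dv = exp(r) dr).
An antiderivative is F(r) = (r**2 - 2*r + 2)*exp(r).
Then F(1) - F(0) = (E) - (2) = -2 + E.

-2 + E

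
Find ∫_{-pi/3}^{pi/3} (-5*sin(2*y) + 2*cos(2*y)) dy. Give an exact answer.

sqrt(3)

An antiderivative is F(y) = sin(2*y) + 5*cos(2*y)/2.
Then F(pi/3) - F(-pi/3) = (-5/4 + sqrt(3)/2) - (-5/4 - sqrt(3)/2) = sqrt(3).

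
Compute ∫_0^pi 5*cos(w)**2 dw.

Use the identity cos^2(w) = (1 + cos(2*w))/2.
An antiderivative is F(w) = 5*w/2 + 5*sin(2*w)/4.
Then F(pi) - F(0) = (5*pi/2) - (0) = 5*pi/2.

5*pi/2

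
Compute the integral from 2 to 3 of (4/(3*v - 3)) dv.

4*log(2)/3

An antiderivative is F(v) = 4*log(3*v - 3)/3.
Then F(3) - F(2) = (4*log(6)/3) - (4*log(3)/3) = 4*log(2)/3.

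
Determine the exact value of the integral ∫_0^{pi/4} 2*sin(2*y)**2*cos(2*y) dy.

1/3

Let u = sin(2*y), so du = 2*cos(2*y) dy. When y = 0, u = 0; when y = pi/4, u = 1.
The integral becomes ∫ u**2 du from 0 to 1, with antiderivative u**3/3.
Back in y: F(y) = sin(2*y)**3/3.
Then F(pi/4) - F(0) = (1/3) - (0) = 1/3.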